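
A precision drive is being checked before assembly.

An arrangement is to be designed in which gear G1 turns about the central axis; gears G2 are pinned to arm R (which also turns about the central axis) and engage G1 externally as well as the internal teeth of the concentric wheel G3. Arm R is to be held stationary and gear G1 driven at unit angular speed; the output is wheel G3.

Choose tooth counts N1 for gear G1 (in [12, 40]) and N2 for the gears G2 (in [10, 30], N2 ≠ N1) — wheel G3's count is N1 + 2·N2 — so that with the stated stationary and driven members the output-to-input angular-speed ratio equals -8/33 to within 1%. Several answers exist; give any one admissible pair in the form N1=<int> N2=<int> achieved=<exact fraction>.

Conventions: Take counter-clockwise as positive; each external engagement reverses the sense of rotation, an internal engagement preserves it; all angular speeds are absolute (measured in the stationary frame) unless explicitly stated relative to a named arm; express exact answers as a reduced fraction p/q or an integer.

topology: planetary set — design target -8/33, arm = carrier (Willis)
Willis with ω_arm = 0: ω_ring/ω_sun = −N1/N3; set equal to -8/33  ⇒  N3/N1 = −1/(-8/33) = 33/8
N3 = N1 + 2·N2  ⇒  N2/N1 = (N3/N1 − 1)/2 = (33/8 − 1)/2 = 25/16
smallest multiple with N1 ≥ 12 and N2 ≥ 10: k = 1  ⇒  N1 = 1·16 = 16, N2 = 1·25 = 25 (N1 ≤ 40, N2 ≤ 30, N2 ≠ N1 ✓), N3 = 16 + 2·25 = 66
check: −N1/N3 with N1 = 16, N3 = 66 gives -8/33; |achieved − target| = 0 ≤ 2/825 ✓

N1=16 N2=25 achieved=-8/33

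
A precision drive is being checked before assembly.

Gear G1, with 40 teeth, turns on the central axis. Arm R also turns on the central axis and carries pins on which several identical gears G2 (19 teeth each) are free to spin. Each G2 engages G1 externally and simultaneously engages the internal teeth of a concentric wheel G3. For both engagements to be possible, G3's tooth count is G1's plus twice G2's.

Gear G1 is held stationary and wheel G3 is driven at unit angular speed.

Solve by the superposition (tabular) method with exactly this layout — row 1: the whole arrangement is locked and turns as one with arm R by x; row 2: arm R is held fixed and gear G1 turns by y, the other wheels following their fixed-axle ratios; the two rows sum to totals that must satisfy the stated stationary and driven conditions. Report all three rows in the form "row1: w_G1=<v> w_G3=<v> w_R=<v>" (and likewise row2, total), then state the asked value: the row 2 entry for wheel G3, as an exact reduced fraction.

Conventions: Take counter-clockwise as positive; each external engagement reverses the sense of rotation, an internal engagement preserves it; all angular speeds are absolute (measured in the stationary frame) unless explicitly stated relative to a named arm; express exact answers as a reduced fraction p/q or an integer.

class = planetary set [G3 = 40+2·19 = 78; Willis about the carrier]
superposition row 1 [locked train]: every member turns x
superposition row 2 [arm held]: sun y, ring −(40/78)·y, arm 0
boundary: total ω_sun = x + y = 0 and total ω_ring = x − (40/78)·y = 1  ⇒  y = -39/59, x = 39/59
row 2 ring = −(40/78)·(-39/59) = 20/59
totals (row 1 + row 2): sun 39/59 + (-39/59) = 0, ring 39/59 + 20/59 = 1, arm 39/59 + 0 = 39/59
asked cell (row2, ring) = 20/59

row1: w_G1=39/59 w_G3=39/59 w_R=39/59
row2: w_G1=-39/59 w_G3=20/59 w_R=0
total: w_G1=0 w_G3=1 w_R=39/59
asked value: 20/59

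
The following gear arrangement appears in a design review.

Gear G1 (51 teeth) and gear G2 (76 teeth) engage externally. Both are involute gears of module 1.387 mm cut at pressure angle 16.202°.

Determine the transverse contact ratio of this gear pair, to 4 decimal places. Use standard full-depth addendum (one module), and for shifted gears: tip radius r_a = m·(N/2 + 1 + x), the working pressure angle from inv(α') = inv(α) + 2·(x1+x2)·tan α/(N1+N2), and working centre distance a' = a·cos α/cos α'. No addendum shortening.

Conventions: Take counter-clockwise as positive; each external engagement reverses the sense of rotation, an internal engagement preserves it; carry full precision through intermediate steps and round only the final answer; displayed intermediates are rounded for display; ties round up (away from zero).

single-mesh involute tooth geometry (51T engaging 76T at module 1.387)
base radii: r_b1 = 33.963803, r_b2 = 50.612726
tip radii: r_a1 = 36.755500, r_a2 = 54.093000
no profile shift: α' = α, a' = a
action lengths: √(r_a1²−r_b1²) = 14.050868, √(r_a2²−r_b2²) = 19.089386
base pitch p_b = π·m·cos α = 4.184331
CR = (14.050868 + 19.089386 − 88.074500·sin 16.20200°)/4.184331 = 2.046994
contact ratio ≈ 2.0470

2.0470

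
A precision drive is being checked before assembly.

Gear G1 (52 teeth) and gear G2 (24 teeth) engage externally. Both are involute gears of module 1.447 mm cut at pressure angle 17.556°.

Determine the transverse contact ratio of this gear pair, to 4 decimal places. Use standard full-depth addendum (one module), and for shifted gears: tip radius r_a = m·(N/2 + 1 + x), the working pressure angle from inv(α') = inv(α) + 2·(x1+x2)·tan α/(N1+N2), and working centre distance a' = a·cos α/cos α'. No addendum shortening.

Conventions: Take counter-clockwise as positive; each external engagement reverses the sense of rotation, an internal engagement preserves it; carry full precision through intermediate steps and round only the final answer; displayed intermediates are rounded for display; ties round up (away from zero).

1.8066

class = single-mesh tooth geometry [involute pair 52T × 24T, m = 1.447]
base radii: r_b1 = 35.869665, r_b2 = 16.555230
tip radii: r_a1 = 39.069000, r_a2 = 18.811000
no profile shift: α' = α, a' = a
action lengths: √(r_a1²−r_b1²) = 15.483989, √(r_a2²−r_b2²) = 8.931858
base pitch p_b = π·m·cos α = 4.334149
CR = (15.483989 + 8.931858 − 54.986000·sin 17.55600°)/4.334149 = 1.806581
contact ratio ≈ 1.8066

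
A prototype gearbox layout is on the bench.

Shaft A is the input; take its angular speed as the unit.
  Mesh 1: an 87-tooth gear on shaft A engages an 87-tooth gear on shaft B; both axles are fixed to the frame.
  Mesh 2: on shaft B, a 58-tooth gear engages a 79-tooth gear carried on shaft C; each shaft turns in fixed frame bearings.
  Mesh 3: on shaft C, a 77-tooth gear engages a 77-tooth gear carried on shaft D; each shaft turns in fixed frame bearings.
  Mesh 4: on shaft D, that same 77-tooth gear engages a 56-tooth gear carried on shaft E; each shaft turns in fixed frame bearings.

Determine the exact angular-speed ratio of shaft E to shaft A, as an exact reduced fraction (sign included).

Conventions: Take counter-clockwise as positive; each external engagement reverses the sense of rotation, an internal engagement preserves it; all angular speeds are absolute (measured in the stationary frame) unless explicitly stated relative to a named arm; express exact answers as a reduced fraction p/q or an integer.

319/316

class = fixed-axis compound train [4 meshes; 4 ratios multiply, 4 sense flips]
mesh 1 [87T→87T]: running ratio 1, sense −
mesh 2 [58T→79T]: running ratio 58/79, sense +
mesh 3 [77T→77T]: running ratio 58/79, sense −
mesh 4 [77T→56T]: running ratio 319/316, sense +
ω_out/ω_in = 319/316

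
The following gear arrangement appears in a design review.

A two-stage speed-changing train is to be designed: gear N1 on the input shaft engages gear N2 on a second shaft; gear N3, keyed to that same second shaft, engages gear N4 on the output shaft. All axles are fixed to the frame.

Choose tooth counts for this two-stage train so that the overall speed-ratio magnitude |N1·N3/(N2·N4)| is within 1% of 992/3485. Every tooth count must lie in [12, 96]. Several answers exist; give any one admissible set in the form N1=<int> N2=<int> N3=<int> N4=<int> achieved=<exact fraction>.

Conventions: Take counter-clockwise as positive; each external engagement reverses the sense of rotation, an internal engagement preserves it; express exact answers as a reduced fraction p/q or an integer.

N1=16 N2=41 N3=62 N4=85 achieved=992/3485

2-stage fixed-axis compound train for ratio 992/3485
target = 992/3485 in lowest terms: an exact hit needs N1·N3 = k·992 and N2·N4 = k·3485 for one integer k, every count in [12, 96]; additionally prefer no 1:1 stage (N1 ≠ N2, N3 ≠ N4)
k = 1: N1·N3 = 992 = 16·62, N2·N4 = 3485 = 41·85
achieved = 16·62/(41·85) = 992/3485; |achieved − target| = 0 ≤ 248/87125 ✓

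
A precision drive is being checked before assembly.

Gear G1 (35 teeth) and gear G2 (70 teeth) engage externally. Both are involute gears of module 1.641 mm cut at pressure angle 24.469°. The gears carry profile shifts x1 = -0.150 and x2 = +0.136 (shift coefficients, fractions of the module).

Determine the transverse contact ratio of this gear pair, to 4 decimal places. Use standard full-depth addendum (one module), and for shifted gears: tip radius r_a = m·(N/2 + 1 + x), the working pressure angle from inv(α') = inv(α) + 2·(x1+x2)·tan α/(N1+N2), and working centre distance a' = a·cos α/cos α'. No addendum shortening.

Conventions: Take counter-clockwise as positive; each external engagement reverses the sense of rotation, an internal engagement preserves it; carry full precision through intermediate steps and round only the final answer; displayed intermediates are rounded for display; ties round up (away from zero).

single-mesh involute tooth geometry (35T engaging 70T at module 1.641)
base radii: r_b1 = 26.138252, r_b2 = 52.276505
tip radii: r_a1 = 30.112350, r_a2 = 59.299176
inv(α') = inv(24.469°) + 2·(-0.150+0.136)·tan α/(35+70) = 0.02788703  ⇒  α' = 24.43537°
a' = a·cos α / cos α' = 86.1525·cos 24.469°/cos 24.43537° = 86.129511
action lengths: √(r_a1²−r_b1²) = 14.951434, √(r_a2²−r_b2²) = 27.992130
base pitch p_b = π·m·cos α = 4.692328
CR = (14.951434 + 27.992130 − 86.129511·sin 24.43537°)/4.692328 = 1.558856
contact ratio ≈ 1.5589

1.5589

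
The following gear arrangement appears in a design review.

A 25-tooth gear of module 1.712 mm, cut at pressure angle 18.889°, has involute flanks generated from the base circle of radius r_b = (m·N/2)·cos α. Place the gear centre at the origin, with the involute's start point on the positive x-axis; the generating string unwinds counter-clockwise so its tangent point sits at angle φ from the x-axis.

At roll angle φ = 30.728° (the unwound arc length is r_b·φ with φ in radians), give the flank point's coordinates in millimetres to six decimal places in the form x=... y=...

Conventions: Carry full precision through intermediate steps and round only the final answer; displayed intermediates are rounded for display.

x=22.953331 y=1.011447

topology: single-mesh involute geometry — m = 1.712, N = 25
pitch radius r_p = m·N/2 = 1.712·25/2 = 21.400000
base radius r_b = r_p·cos α = 21.400000·cos 18.889° = 20.247557
roll angle φ = 30.728° = 0.53630477 rad
x = r_b·(cos φ + φ·sin φ) = 22.953331
y = r_b·(sin φ − φ·cos φ) = 1.011447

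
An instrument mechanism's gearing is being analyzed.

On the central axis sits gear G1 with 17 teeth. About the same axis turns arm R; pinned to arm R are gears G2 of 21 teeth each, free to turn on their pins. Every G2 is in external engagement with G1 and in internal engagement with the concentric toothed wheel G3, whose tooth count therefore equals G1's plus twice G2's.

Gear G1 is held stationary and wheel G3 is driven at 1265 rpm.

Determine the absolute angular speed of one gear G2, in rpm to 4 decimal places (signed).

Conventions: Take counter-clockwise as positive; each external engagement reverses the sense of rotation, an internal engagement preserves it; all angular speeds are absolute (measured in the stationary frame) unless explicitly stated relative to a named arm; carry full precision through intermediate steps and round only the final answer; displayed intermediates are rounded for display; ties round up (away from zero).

recognized (axles ride arm R): planetary set, 17/21/59 teeth
normalise by the input: solve with ω_ring = 1, then scale by 1265 rpm
ring teeth: 17 + 2·21 = 59
17(ω_sun−ω_arm) = −59(ω_ring−ω_arm),  ω_sun = 0, ω_ring = 1
17(0−ω_arm) = −59(1−ω_arm)  ⇒  76·ω_arm = 59  ⇒  ω_arm = 59/76
sun–planet mesh: 17·(0−59/76) = −21·(ω_p−ω_arm)  ⇒  ω_p−ω_arm = 1003/1596
ω_p = 59/76 + 1003/1596 = 59/42
scale: ω_p = 59/42 × 1265 rpm = +1777.0238 rpm

+1777.0238 rpm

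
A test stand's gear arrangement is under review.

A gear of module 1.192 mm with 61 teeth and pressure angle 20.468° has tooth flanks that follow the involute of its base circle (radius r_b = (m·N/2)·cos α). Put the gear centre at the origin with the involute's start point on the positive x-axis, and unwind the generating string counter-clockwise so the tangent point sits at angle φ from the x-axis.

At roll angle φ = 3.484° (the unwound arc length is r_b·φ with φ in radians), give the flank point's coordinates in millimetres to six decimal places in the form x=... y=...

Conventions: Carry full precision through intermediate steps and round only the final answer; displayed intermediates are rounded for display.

x=34.123672 y=0.002552

single-mesh involute tooth geometry (61T wheel at module 1.192)
pitch radius r_p = m·N/2 = 1.192·61/2 = 36.356000
base radius r_b = r_p·cos α = 36.356000·cos 20.468° = 34.060760
roll angle φ = 3.484° = 0.06080727 rad
x = r_b·(cos φ + φ·sin φ) = 34.123672
y = r_b·(sin φ − φ·cos φ) = 0.002552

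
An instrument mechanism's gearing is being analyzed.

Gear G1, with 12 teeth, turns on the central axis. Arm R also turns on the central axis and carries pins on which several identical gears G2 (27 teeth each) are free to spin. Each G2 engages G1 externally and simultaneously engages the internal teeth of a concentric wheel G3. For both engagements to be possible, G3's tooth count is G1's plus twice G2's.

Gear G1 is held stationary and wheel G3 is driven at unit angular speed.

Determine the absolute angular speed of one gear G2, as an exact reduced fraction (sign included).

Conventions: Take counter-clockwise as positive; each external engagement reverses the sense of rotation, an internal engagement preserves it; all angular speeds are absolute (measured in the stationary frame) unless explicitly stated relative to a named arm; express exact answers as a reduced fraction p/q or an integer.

11/9

topology: planetary set — G1 12T / G2 27T / G3 66T, arm = carrier (Willis)
ring teeth: 12 + 2·27 = 66
12(ω_sun−ω_arm) = −66(ω_ring−ω_arm),  ω_sun = 0, ω_ring = 1
12(0−ω_arm) = −66(1−ω_arm)  ⇒  78·ω_arm = 66  ⇒  ω_arm = 11/13
sun–planet mesh: 12·(0−11/13) = −27·(ω_p−ω_arm)  ⇒  ω_p−ω_arm = 44/117
ω_p = 11/13 + 44/117 = 11/9
exact speed ratio = 11/9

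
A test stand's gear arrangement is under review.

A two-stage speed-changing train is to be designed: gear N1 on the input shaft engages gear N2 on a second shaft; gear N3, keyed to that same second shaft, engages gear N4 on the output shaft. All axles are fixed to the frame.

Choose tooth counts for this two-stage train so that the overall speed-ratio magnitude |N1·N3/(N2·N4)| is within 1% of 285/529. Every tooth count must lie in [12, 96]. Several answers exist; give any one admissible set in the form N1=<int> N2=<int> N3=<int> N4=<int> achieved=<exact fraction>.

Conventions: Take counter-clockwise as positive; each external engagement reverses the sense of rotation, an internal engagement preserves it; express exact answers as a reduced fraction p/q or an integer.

2-stage fixed-axis compound train for ratio 285/529
target = 285/529 in lowest terms: an exact hit needs N1·N3 = k·285 and N2·N4 = k·529 for one integer k, every count in [12, 96]; additionally prefer no 1:1 stage (N1 ≠ N2, N3 ≠ N4)
k = 1: N1·N3 = 285 = 15·19, N2·N4 = 529 = 23·23
achieved = 15·19/(23·23) = 285/529; |achieved − target| = 0 ≤ 57/10580 ✓

N1=15 N2=23 N3=19 N4=23 achieved=285/529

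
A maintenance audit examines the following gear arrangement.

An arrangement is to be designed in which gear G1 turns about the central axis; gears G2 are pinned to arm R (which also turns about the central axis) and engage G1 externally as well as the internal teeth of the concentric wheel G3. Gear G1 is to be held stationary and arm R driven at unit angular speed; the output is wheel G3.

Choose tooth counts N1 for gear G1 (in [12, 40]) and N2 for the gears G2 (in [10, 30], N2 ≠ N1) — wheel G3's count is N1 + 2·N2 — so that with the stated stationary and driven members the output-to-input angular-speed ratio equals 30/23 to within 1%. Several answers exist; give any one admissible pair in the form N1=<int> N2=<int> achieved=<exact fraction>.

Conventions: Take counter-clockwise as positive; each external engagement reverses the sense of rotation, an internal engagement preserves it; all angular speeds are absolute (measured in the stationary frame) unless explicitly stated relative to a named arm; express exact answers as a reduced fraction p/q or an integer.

N1=14 N2=16 achieved=30/23

design class (target 30/23): planetary set
Willis with ω_sun = 0: ω_ring/ω_arm = (N1+N3)/N3; set equal to 30/23  ⇒  N3/N1 = 1/(30/23 − 1) = 23/7
N3 = N1 + 2·N2  ⇒  N2/N1 = (N3/N1 − 1)/2 = (23/7 − 1)/2 = 8/7
smallest multiple with N1 ≥ 12 and N2 ≥ 10: k = 2  ⇒  N1 = 2·7 = 14, N2 = 2·8 = 16 (N1 ≤ 40, N2 ≤ 30, N2 ≠ N1 ✓), N3 = 14 + 2·16 = 46
check: (N1+N3)/N3 with N1 = 14, N3 = 46 gives 30/23; |achieved − target| = 0 ≤ 3/230 ✓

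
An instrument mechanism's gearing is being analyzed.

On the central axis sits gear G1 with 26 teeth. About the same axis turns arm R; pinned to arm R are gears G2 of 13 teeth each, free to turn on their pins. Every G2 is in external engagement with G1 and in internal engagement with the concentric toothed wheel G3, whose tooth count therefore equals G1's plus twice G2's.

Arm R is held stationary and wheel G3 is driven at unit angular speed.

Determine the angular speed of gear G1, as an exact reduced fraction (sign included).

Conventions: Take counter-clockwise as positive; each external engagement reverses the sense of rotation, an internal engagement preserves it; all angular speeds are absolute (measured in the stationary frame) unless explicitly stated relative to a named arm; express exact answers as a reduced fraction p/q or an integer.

recognized (axles ride arm R): planetary set, 26/13/52 teeth
ring teeth: 26 + 2·13 = 52
26(ω_sun−ω_arm) = −52(ω_ring−ω_arm),  ω_arm = 0, ω_ring = 1
ω_sun = 0 − (52/26)(1−0) = -2
exact speed ratio = -2

-2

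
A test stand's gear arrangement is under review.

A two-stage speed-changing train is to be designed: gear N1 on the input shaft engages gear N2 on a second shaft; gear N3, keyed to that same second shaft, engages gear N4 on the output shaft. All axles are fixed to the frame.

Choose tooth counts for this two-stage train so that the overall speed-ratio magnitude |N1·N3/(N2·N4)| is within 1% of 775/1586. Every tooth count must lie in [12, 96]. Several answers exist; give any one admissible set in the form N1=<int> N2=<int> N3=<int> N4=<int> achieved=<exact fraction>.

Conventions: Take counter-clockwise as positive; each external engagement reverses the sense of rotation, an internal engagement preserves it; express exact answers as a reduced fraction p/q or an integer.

N1=25 N2=26 N3=31 N4=61 achieved=775/1586

topology: fixed-axis compound train — 2 stages, target 775/1586
target = 775/1586 in lowest terms: an exact hit needs N1·N3 = k·775 and N2·N4 = k·1586 for one integer k, every count in [12, 96]; additionally prefer no 1:1 stage (N1 ≠ N2, N3 ≠ N4)
k = 1: N1·N3 = 775 = 25·31, N2·N4 = 1586 = 26·61
achieved = 25·31/(26·61) = 775/1586; |achieved − target| = 0 ≤ 31/6344 ✓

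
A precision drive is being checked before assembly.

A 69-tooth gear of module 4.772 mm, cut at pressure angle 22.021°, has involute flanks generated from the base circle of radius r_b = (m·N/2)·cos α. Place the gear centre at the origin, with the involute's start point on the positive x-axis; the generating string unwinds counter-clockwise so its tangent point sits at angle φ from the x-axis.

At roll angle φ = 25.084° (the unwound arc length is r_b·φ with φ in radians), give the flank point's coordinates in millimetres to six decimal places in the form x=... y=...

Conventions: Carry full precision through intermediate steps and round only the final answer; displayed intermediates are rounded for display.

recognized (one wheel, involute flank): single-mesh tooth geometry, m = 4.772, N = 69
pitch radius r_p = m·N/2 = 4.772·69/2 = 164.634000
base radius r_b = r_p·cos α = 164.634000·cos 22.021° = 152.623372
roll angle φ = 25.084° = 0.43779839 rad
x = r_b·(cos φ + φ·sin φ) = 166.556410
y = r_b·(sin φ − φ·cos φ) = 4.187698

x=166.556410 y=4.187698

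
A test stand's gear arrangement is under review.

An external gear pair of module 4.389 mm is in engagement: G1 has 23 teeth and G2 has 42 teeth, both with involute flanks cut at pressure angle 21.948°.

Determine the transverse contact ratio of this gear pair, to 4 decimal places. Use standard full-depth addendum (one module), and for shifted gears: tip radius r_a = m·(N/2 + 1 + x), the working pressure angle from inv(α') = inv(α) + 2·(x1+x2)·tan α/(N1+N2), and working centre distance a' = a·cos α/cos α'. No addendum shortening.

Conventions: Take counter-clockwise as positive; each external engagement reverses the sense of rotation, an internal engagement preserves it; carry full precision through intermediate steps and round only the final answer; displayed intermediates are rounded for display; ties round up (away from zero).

1.5779

single-mesh involute tooth geometry (23T engaging 42T at module 4.389)
base radii: r_b1 = 46.815355, r_b2 = 85.488909
tip radii: r_a1 = 54.862500, r_a2 = 96.558000
no profile shift: α' = α, a' = a
action lengths: √(r_a1²−r_b1²) = 28.604483, √(r_a2²−r_b2²) = 44.889796
base pitch p_b = π·m·cos α = 12.789111
CR = (28.604483 + 44.889796 − 142.642500·sin 21.94800°)/12.789111 = 1.577867
contact ratio ≈ 1.5779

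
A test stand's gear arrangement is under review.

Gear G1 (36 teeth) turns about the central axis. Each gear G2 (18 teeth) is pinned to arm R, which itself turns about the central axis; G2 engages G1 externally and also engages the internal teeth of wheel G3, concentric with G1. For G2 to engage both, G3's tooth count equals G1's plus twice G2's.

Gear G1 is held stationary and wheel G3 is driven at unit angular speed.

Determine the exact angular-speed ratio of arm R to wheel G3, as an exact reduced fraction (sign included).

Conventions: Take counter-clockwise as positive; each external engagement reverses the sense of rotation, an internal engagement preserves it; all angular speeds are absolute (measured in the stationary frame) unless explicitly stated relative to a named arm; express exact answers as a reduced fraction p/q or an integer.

2/3

class = planetary set [G3 = 36+2·18 = 72; Willis about the carrier]
ring teeth: 36 + 2·18 = 72
36(ω_sun−ω_arm) = −72(ω_ring−ω_arm),  ω_sun = 0, ω_ring = 1
36(0−ω_arm) = −72(1−ω_arm)  ⇒  108·ω_arm = 72  ⇒  ω_arm = 2/3
ω_out/ω_in = 2/3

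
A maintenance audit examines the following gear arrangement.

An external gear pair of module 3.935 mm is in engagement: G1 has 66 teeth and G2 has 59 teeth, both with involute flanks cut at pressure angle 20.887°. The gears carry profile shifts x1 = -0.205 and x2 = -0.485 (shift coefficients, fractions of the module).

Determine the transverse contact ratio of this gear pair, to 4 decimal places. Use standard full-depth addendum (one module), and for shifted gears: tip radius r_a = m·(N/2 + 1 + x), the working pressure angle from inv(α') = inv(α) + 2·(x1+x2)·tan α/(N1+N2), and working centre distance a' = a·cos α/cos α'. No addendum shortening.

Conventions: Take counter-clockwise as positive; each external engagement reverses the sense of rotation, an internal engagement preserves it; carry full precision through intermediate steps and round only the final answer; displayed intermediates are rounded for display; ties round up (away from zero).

topology: single-mesh involute geometry — m = 3.935, 66T/59T pair
base radii: r_b1 = 121.321630, r_b2 = 108.454184
tip radii: r_a1 = 132.983325, r_a2 = 118.109025
inv(α') = inv(20.887°) + 2·(-0.205-0.485)·tan α/(66+59) = 0.01284309  ⇒  α' = 19.06166°
a' = a·cos α / cos α' = 245.9375·cos 20.887°/cos 19.06166° = 243.105877
action lengths: √(r_a1²−r_b1²) = 54.457570, √(r_a2²−r_b2²) = 46.769988
base pitch p_b = π·m·cos α = 11.549792
CR = (54.457570 + 46.769988 − 243.105877·sin 19.06166°)/11.549792 = 1.890311
contact ratio ≈ 1.8903

1.8903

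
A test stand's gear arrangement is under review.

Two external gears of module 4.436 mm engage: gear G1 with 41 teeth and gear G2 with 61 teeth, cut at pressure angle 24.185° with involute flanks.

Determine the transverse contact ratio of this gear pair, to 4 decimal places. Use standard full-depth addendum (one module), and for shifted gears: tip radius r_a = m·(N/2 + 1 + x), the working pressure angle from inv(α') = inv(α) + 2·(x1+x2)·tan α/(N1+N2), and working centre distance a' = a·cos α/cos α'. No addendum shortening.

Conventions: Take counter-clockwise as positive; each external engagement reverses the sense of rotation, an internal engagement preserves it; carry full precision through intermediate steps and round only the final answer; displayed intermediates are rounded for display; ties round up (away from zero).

1.5645

topology: single-mesh involute geometry — m = 4.436, 41T/61T pair
base radii: r_b1 = 82.956136, r_b2 = 123.422543
tip radii: r_a1 = 95.374000, r_a2 = 139.734000
no profile shift: α' = α, a' = a
action lengths: √(r_a1²−r_b1²) = 47.058256, √(r_a2²−r_b2²) = 65.516918
base pitch p_b = π·m·cos α = 12.712897
CR = (47.058256 + 65.516918 − 226.236000·sin 24.18500°)/12.712897 = 1.564541
contact ratio ≈ 1.5645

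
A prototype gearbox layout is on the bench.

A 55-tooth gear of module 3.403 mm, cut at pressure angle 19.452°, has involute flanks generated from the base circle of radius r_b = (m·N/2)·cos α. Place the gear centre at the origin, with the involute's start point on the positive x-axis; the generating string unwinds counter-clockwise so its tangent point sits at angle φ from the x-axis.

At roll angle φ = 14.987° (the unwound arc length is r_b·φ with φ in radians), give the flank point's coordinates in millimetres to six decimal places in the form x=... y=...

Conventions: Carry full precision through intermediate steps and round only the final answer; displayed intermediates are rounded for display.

class = single-mesh tooth geometry [base-circle involute, m = 3.403, 55T]
pitch radius r_p = m·N/2 = 3.403·55/2 = 93.582500
base radius r_b = r_p·cos α = 93.582500·cos 19.452° = 88.240887
roll angle φ = 14.987° = 0.26157249 rad
x = r_b·(cos φ + φ·sin φ) = 91.208175
y = r_b·(sin φ − φ·cos φ) = 0.522818

x=91.208175 y=0.522818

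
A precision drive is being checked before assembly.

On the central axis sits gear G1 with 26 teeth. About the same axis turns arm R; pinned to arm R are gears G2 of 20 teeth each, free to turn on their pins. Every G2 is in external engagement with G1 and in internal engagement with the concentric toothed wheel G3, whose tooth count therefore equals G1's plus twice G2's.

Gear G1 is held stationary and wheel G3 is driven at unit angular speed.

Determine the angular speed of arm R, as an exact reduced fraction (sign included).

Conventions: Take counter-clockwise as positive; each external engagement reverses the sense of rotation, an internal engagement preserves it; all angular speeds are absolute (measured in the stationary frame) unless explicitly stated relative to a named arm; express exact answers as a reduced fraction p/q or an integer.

recognized (axles ride arm R): planetary set, 26/20/66 teeth
ring teeth: 26 + 2·20 = 66
26(ω_sun−ω_arm) = −66(ω_ring−ω_arm),  ω_sun = 0, ω_ring = 1
26(0−ω_arm) = −66(1−ω_arm)  ⇒  92·ω_arm = 66  ⇒  ω_arm = 33/46
exact speed ratio = 33/46

33/46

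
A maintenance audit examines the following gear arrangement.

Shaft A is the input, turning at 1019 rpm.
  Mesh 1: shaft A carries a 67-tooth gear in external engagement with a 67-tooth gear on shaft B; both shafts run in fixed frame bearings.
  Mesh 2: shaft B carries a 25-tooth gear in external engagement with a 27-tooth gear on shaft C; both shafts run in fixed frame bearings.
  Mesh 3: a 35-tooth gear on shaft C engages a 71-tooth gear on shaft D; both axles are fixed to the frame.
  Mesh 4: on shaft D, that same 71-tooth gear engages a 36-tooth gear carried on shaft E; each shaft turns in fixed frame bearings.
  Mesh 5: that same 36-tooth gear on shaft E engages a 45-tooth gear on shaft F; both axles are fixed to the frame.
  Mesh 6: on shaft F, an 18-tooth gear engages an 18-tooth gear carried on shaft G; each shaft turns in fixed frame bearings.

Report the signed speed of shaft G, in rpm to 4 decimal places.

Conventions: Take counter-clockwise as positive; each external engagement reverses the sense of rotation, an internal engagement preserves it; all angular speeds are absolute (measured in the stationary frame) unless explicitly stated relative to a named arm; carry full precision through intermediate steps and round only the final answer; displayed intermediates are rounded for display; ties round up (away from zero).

topology: fixed-axis compound train — 6 meshes, A→G
mesh 1 [67T→67T]: ω = 1019.0000×67/67 = 1019.0000 rpm, sense flips to −
mesh 2 [25T→27T]: ω = 1019.0000×25/27 = 943.5185 rpm, sense flips to +
mesh 3 [35T→71T]: ω = 943.5185×35/71 = 465.1148 rpm, sense flips to −
mesh 4 [71T→36T]: ω = 465.1148×71/36 = 917.3097 rpm, sense flips to +
mesh 5 [36T→45T]: ω = 917.3097×36/45 = 733.8477 rpm, sense flips to −
mesh 6 [18T→18T]: ω = 733.8477×18/18 = 733.8477 rpm, sense flips to +
signed output speed = +733.8477 rpm

+733.8477 rpm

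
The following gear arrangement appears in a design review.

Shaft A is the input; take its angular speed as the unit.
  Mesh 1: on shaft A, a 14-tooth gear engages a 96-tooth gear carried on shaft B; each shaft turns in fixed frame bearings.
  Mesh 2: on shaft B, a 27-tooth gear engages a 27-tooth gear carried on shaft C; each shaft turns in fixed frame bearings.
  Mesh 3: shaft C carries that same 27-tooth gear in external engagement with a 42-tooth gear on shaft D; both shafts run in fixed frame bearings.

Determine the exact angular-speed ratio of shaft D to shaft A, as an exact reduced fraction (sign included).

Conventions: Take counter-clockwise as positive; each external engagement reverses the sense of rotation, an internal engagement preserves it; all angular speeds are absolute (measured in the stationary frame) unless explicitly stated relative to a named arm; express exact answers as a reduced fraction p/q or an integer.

-3/32

class = fixed-axis compound train [3 meshes; 3 ratios multiply, 3 sense flips]
mesh 1 [14T→96T]: running ratio 7/48, sense −
mesh 2 [27T→27T]: running ratio 7/48, sense +
mesh 3 [27T→42T]: running ratio 3/32, sense −
ω_out/ω_in = -3/32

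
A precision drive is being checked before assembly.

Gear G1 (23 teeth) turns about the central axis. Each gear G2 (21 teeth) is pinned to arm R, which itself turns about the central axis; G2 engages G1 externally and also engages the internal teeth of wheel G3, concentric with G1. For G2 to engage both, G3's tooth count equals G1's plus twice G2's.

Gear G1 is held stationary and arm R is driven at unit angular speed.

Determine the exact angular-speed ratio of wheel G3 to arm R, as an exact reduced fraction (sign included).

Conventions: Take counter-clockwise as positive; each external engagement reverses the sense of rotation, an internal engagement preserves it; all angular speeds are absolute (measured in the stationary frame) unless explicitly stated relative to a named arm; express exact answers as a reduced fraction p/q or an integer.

88/65

planetary set (23T centre, 21T on arm, 65T internal) — Willis relation
ring teeth: 23 + 2·21 = 65
23(ω_sun−ω_arm) = −65(ω_ring−ω_arm),  ω_sun = 0, ω_arm = 1
ω_ring = 1 − (23/65)(0−1) = 88/65
ω_out/ω_in = 88/65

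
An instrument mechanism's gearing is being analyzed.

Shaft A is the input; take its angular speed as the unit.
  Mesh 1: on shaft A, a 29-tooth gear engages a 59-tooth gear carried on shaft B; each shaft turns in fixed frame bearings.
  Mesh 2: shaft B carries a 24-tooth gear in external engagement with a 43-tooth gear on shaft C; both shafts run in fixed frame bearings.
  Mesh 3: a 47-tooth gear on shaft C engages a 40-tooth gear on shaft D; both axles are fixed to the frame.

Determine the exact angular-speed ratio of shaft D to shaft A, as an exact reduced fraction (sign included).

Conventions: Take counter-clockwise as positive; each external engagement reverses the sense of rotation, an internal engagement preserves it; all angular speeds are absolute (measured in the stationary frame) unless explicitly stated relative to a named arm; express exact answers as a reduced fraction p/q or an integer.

-4089/12685

class = fixed-axis compound train [3 meshes; 3 ratios multiply, 3 sense flips]
mesh 1 [29T→59T]: running ratio 29/59, sense −
mesh 2 [24T→43T]: running ratio 696/2537, sense +
mesh 3 [47T→40T]: running ratio 4089/12685, sense −
ω_out/ω_in = -4089/12685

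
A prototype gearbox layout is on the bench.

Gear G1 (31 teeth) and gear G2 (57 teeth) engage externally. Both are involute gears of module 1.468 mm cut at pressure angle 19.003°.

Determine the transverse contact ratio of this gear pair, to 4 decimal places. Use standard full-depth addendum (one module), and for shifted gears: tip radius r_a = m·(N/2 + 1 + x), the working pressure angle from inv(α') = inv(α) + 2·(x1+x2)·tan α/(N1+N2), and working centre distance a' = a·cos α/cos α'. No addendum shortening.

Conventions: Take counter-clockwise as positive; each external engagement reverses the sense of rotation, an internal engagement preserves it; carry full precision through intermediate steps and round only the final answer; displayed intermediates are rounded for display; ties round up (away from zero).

recognized (one external pair, fixed centres): single-mesh tooth geometry, m = 1.468, N1 = 31, N2 = 57
base radii: r_b1 = 21.513942, r_b2 = 39.557893
tip radii: r_a1 = 24.222000, r_a2 = 43.306000
no profile shift: α' = α, a' = a
action lengths: √(r_a1²−r_b1²) = 11.129043, √(r_a2²−r_b2²) = 17.623358
base pitch p_b = π·m·cos α = 4.360519
CR = (11.129043 + 17.623358 − 64.592000·sin 19.00300°)/4.360519 = 1.770456
contact ratio ≈ 1.7705

1.7705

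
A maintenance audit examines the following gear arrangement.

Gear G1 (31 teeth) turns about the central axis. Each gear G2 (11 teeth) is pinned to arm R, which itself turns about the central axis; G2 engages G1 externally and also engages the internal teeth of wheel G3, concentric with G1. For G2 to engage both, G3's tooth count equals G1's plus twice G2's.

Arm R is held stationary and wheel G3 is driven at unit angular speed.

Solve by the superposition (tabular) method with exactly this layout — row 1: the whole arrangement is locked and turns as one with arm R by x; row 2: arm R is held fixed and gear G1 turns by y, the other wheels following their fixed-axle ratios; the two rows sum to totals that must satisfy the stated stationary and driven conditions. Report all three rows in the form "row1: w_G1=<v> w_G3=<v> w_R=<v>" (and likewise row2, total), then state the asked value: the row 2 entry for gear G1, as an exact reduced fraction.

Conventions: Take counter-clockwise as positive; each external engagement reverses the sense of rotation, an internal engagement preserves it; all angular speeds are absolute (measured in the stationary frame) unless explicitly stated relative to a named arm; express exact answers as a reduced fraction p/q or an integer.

planetary set (31T centre, 11T on arm, 53T internal) — Willis relation
superposition row 1 [locked train]: every member turns x
row 2 (arm held, sun turns y): ω_ring = −(31/53)·y, ω_arm = 0
boundary: total ω_arm = x = 0 and total ω_ring = x − (31/53)·y = 1  ⇒  y = -53/31, x = 0
row 2 ring = −(31/53)·(-53/31) = 1
totals (row 1 + row 2): sun 0 + (-53/31) = -53/31, ring 0 + 1 = 1, arm 0 + 0 = 0
asked cell (row2, sun) = -53/31

row1: w_G1=0 w_G3=0 w_R=0
row2: w_G1=-53/31 w_G3=1 w_R=0
total: w_G1=-53/31 w_G3=1 w_R=0
asked value: -53/31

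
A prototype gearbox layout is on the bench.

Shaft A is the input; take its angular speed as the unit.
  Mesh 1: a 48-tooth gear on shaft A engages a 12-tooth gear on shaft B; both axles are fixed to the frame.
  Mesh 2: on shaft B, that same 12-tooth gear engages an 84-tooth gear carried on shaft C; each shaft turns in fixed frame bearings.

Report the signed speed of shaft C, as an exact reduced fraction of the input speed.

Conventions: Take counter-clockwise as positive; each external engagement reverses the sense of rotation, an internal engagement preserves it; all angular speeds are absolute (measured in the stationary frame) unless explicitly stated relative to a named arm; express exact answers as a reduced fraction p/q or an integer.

2-mesh fixed-axis compound train (all bearings frame-fixed)
mesh 1 [48T→12T]: |ω|/ω_in = 1×48/12 = 4, sense flips to −
mesh 2 [12T→84T]: |ω|/ω_in = 4×12/84 = 4/7, sense flips to +
signed output speed (× input speed) = 4/7

4/7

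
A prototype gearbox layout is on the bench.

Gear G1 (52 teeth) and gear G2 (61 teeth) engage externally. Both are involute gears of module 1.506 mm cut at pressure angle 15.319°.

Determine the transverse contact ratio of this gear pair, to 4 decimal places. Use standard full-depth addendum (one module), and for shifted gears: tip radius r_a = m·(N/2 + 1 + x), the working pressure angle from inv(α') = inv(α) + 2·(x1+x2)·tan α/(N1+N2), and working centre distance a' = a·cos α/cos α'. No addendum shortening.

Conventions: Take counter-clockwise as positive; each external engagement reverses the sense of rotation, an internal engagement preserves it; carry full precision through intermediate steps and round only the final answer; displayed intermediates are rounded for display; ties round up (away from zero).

single-mesh involute tooth geometry (52T engaging 61T at module 1.506)
base radii: r_b1 = 37.764782, r_b2 = 44.300994
tip radii: r_a1 = 40.662000, r_a2 = 47.439000
no profile shift: α' = α, a' = a
action lengths: √(r_a1²−r_b1²) = 15.073801, √(r_a2²−r_b2²) = 16.967046
base pitch p_b = π·m·cos α = 4.563137
CR = (15.073801 + 16.967046 − 85.089000·sin 15.31900°)/4.563137 = 2.095256
contact ratio ≈ 2.0953

2.0953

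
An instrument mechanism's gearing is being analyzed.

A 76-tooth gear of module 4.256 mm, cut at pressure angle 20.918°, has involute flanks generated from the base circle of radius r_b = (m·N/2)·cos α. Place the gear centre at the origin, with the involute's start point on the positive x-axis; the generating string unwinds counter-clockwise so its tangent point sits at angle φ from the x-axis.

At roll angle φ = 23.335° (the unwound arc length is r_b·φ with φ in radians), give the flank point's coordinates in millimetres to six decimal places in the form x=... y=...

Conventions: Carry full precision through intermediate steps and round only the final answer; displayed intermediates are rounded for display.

topology: single-mesh involute geometry — m = 4.256, N = 76
pitch radius r_p = m·N/2 = 4.256·76/2 = 161.728000
base radius r_b = r_p·cos α = 161.728000·cos 20.918° = 151.068888
roll angle φ = 23.335° = 0.40727258 rad
x = r_b·(cos φ + φ·sin φ) = 163.083079
y = r_b·(sin φ − φ·cos φ) = 3.345711

x=163.083079 y=3.345711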